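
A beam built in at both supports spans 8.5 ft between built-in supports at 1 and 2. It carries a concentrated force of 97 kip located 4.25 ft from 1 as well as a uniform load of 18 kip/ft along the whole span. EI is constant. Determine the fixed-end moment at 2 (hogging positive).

Take the two fixed-end moments M_1, M_2 as redundants; the released structure is the simple span 12.
Simple-span end rotations at 1 and 2 under the given loads:
  at 1: point load 97 at a = 4.25: Pab(L + b)/(6LEI) = 438/EI
  at 2: point load 97 at a = 4.25: Pab(L + a)/(6LEI) = 438/EI
  at 1: UDL 18: wL³/(24EI) = 460.6/EI
  at 2: UDL 18: wL³/(24EI) = 460.6/EI
  θ_10 = 898.6/EI,  θ_20 = 898.6/EI
Flexibility coefficients: a unit moment at one end gives L/(3EI) there and L/(6EI) at the far end, so f₁₁ = f₂₂ = 2.833/EI and f₁₂ = f₂₁ = 1.417/EI.
Compatibility — zero rotation at each built-in end:
  2.833 M_1 + 1.417 M_2 = 898.6
  1.417 M_1 + 2.833 M_2 = 898.6
Solving the pair gives M_1 = 211.4 kip·ft and M_2 = 211.4 kip·ft (hogging).

M_2 = 211.4 kip·ft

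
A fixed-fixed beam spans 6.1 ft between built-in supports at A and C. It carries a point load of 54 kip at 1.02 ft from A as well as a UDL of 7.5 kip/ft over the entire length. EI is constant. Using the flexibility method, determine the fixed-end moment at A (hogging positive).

Release both end moments; the primary structure is a simply-supported span AC with redundants M_A and M_C.
End rotations of the released simple span under the applied load (×1/EI):
  at A: point load 54 at a = 1.02: Pab(L + b)/(6LEI) = 85.47/EI
  at C: point load 54 at a = 1.02: Pab(L + a)/(6LEI) = 54.43/EI
  at A: UDL 7.5: wL³/(24EI) = 70.93/EI
  at C: UDL 7.5: wL³/(24EI) = 70.93/EI
  θ_A0 = 156.4/EI,  θ_C0 = 125.4/EI
Flexibility coefficients: a unit moment at one end gives L/(3EI) there and L/(6EI) at the far end, so f₁₁ = f₂₂ = 2.033/EI and f₁₂ = f₂₁ = 1.017/EI.
Compatibility — zero rotation at each built-in end:
  2.033 M_A + 1.017 M_C = 156.4
  1.017 M_A + 2.033 M_C = 125.4
Solving the pair gives M_A = 61.46 kip·ft and M_C = 30.93 kip·ft (hogging).

M_A = 61.46 kip·ft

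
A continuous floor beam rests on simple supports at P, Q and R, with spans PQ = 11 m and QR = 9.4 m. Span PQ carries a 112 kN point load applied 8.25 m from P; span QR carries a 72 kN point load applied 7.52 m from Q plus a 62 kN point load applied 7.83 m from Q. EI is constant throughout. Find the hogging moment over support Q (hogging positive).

Release continuity at Q by inserting a hinge; the redundant is the internal moment M_Q. The primary structure is two simply-supported spans PQ and QR.
Discontinuity in slope at Q on the released structure — sum the simple-span end rotations:
  span PQ: point load 112 at a = 8.25: Pab(L + a)/(6LEI) = 741.1/EI
  span QR: point load 72 at a = 7.52: Pab(L + b)/(6LEI) = 203.6/EI
  span QR: point load 62 at a = 7.83: Pab(L + b)/(6LEI) = 148.2/EI
  relative rotation θ_0 = (741.1 + 351.8)/EI = 1093/EI
A unit hogging moment at Q produces rotation L₁/(3EI) + L₂/(3EI) = 6.8/EI.
Compatibility: M_Q·(L₁+L₂)/(3EI) = θ_0, giving M_Q = 160.7 kN·m (hogging).

M_Q = 160.7 kN·m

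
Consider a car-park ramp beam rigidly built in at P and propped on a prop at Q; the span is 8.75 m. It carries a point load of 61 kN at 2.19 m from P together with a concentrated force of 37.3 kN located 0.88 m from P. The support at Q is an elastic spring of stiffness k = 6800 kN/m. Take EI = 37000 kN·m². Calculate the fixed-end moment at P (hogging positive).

M_P = 116.9 kN·m

Remove the prop at Q; the released (primary) structure is a cantilever built in at P.
Primary-structure tip deflection at Q by superposition:
  point load 61 at a = 2.19: Pa²(3L − a)/(6EI) = 1173/EI
  point load 37.3 at a = 0.88: Pa²(3L − a)/(6EI) = 122.1/EI
  δ_0 = 1295/EI
Flexibility coefficient — unit upward force at Q: δ_{QQ} = L³/(3EI) = 223.3/EI.
With EI = 37000 kN·m²: δ_0 = 0.035008 m and δ_{QQ} = 0.006035 m/kN.
Compatibility — the spring shortens by R_Q/k under the reaction it provides: δ_0 − R_Q·δ_{QQ} = R_Q/k. With 1/k = 0.000147 m/kN, R_Q = δ_0 / (δ_{QQ} + 1/k) = 0.035008 / (0.006035 + 0.000147) = 5.663 kN.
Moment equilibrium about P: M_P = Σ(load moments about P) − R_Q·L = 166.4 − 5.663×8.75 = 116.9 kN·m.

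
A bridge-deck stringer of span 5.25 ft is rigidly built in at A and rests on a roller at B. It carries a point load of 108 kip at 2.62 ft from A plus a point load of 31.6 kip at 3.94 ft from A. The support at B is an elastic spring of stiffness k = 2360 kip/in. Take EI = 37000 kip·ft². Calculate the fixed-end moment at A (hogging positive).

Remove the prop at B; the released (primary) structure is a cantilever built in at A.
Downward deflection at the released point B due to the loads:
  point load 108 at a = 2.62: Pa²(3L − a)/(6EI) = 1622/EI
  point load 31.6 at a = 3.94: Pa²(3L − a)/(6EI) = 965.6/EI
  δ_0 = 2588/EI
Tip deflection under a unit load at B: L³/(3EI) = 48.23/EI.
With EI = 37000 kip·ft²: δ_0 = 0.069943 ft and δ_{BB} = 0.001304 ft/kip.
Compatibility — the spring shortens by R_B/k under the reaction it provides: δ_0 − R_B·δ_{BB} = R_B/k. With 1/k = 1/(2360×12) ft/kip = 0.000035 ft/kip, R_B = δ_0 / (δ_{BB} + 1/k) = 0.069943 / (0.001304 + 0.000035) = 52.24 kip.
Moment equilibrium about A: M_A = Σ(load moments about A) − R_B·L = 407.5 − 52.24×5.25 = 133.2 kip·ft.

M_A = 133.2 kip·ft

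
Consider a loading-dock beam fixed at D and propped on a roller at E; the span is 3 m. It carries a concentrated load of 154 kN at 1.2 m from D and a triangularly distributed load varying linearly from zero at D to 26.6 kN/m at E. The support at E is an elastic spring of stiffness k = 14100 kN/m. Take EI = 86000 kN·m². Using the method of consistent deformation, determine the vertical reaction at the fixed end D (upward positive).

R_D = 161.7 kN

Take the reaction at E as the redundant and release it; the primary structure is a cantilever fixed at D.
Deflection at E on the released cantilever, summing each load's contribution:
  point load 154 at a = 1.2: Pa²(3L − a)/(6EI) = 288.3/EI
  triangular load, peak 26.6 at the free end: 11w₀L⁴/(120EI) = 197.5/EI
  δ_0 = 485.8/EI
Tip deflection under a unit load at E: L³/(3EI) = 9/EI.
With EI = 86000 kN·m²: δ_0 = 0.005649 m and δ_{EE} = 0.000105 m/kN.
Compatibility — the spring shortens by R_E/k under the reaction it provides: δ_0 − R_E·δ_{EE} = R_E/k. With 1/k = 0.000071 m/kN, R_E = δ_0 / (δ_{EE} + 1/k) = 0.005649 / (0.000105 + 0.000071) = 32.17 kN.
Vertical equilibrium: R_D = ΣP − R_E = 193.9 − 32.17 = 161.7 kN.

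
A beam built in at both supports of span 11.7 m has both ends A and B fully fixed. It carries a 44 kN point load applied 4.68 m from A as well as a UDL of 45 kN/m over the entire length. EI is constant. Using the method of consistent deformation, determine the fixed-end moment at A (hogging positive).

M_A = 587.5 kN·m

Release both end moments; the primary structure is a simply-supported span AB with redundants M_A and M_B.
On the primary (simply-supported) span, the end slopes from the loading are:
  at A: point load 44 at a = 4.68: Pab(L + b)/(6LEI) = 385.5/EI
  at B: point load 44 at a = 4.68: Pab(L + a)/(6LEI) = 337.3/EI
  at A: UDL 45: wL³/(24EI) = 3003/EI
  at B: UDL 45: wL³/(24EI) = 3003/EI
  θ_A0 = 3389/EI,  θ_B0 = 3340/EI
Flexibility coefficients: a unit moment at one end gives L/(3EI) there and L/(6EI) at the far end, so f₁₁ = f₂₂ = 3.9/EI and f₁₂ = f₂₁ = 1.95/EI.
Compatibility — zero rotation at each built-in end:
  3.9 M_A + 1.95 M_B = 3389
  1.95 M_A + 3.9 M_B = 3340
Solving the pair gives M_A = 587.5 kN·m and M_B = 562.8 kN·m (hogging).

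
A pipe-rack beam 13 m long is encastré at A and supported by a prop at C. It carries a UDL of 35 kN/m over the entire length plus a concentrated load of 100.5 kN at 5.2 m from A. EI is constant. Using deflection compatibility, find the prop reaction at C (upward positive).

R_C = 191.5 kN

Choose R_C as the redundant. The primary structure is the cantilever fixed at A.
Free-end deflection of the primary structure under the applied loading (downward +):
  UDL 35: wL⁴/(8EI) = 124954/EI
  point load 100.5 at a = 5.2: Pa²(3L − a)/(6EI) = 15309/EI
  δ_0 = 140263/EI
Tip deflection under a unit load at C: L³/(3EI) = 732.3/EI.
The prop prevents deflection at C: R_C = δ_0/δ_{CC} = 140263/732.3 = 191.5 kN.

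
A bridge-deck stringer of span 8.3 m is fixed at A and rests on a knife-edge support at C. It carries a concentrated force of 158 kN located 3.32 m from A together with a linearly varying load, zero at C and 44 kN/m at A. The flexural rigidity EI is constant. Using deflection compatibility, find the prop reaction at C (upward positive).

Take the reaction at C as the redundant and release it; the primary structure is a cantilever fixed at A.
Downward deflection at the released point C due to the loads:
  point load 158 at a = 3.32: Pa²(3L − a)/(6EI) = 6264/EI
  triangular load, peak 44 at the fixed end: w₀L⁴/(30EI) = 6961/EI
  δ_0 = 13224/EI
Tip deflection under a unit load at C: L³/(3EI) = 190.6/EI.
The prop prevents deflection at C: R_C = δ_0/δ_{CC} = 13224/190.6 = 69.38 kN.

R_C = 69.38 kN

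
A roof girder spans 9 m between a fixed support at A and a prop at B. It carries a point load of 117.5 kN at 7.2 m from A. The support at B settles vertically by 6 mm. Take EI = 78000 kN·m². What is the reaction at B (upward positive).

R_B = 80.79 kN

Take the reaction at B as the redundant and release it; the primary structure is a cantilever fixed at A.
Downward deflection at the released point B due to the loads:
  point load 117.5 at a = 7.2: Pa²(3L − a)/(6EI) = 20101/EI
Tip deflection under a unit load at B: L³/(3EI) = 243/EI.
With EI = 78000 kN·m²: δ_0 = 0.2577 m and δ_{BB} = 0.003115 m/kN.
Compatibility — the beam at B must follow the support down by 0.006 m: δ_0 − R_B·δ_{BB} = 0.006, so R_B = (0.2577 − 0.006)/0.003115 = 80.79 kN.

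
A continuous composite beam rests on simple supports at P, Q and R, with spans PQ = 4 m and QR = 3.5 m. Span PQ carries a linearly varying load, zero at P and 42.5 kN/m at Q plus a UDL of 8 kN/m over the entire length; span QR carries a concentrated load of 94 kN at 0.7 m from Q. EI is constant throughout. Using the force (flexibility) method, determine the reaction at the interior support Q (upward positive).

R_Q = 177.2 kN

Take M_Q as the redundant. Released structure: two simple spans PQ and QR with a hinge at Q.
End slopes at the hinge Q, treating each span as simply supported:
  span PQ: triangular load, peak 42.5: w₀L³/(45EI) = 60.44/EI
  span PQ: UDL 8: wL³/(24EI) = 21.33/EI
  span QR: point load 94 at a = 0.7: Pab(L + b)/(6LEI) = 55.27/EI
  relative rotation θ_0 = (81.78 + 55.27)/EI = 137/EI
A unit hogging moment at Q produces rotation L₁/(3EI) + L₂/(3EI) = 2.5/EI.
Slope continuity at Q: θ_0 = M_Q·2.5/EI, so M_Q = 137/2.5 = 54.82 kN·m (hogging).
Span PQ, ΣM about P with M_Q applied at Q: R_Q^{PQ}·4 = 290.7 + 54.82, so R_Q^{PQ} = 86.37 kN and R_P = 117 − 86.37 = 30.63 kN.
Span QR, ΣM about R: R_Q^{QR}·3.5 = 263.2 + 54.82, so R_Q^{QR} = 90.86 kN and R_R = 94 − 90.86 = 3.137 kN.
R_Q = 86.37 + 90.86 = 177.2 kN.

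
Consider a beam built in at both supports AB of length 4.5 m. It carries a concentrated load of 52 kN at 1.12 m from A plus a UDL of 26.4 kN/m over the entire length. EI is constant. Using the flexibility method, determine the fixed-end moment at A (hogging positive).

Take the two fixed-end moments M_A, M_B as redundants; the released structure is the simple span AB.
Simple-span end rotations at A and B under the given loads:
  at A: point load 52 at a = 1.12: Pab(L + b)/(6LEI) = 57.45/EI
  at B: point load 52 at a = 1.12: Pab(L + a)/(6LEI) = 40.97/EI
  at A: UDL 26.4: wL³/(24EI) = 100.2/EI
  at B: UDL 26.4: wL³/(24EI) = 100.2/EI
  θ_A0 = 157.7/EI,  θ_B0 = 141.2/EI
Flexibility coefficients: a unit moment at one end gives L/(3EI) there and L/(6EI) at the far end, so f₁₁ = f₂₂ = 1.5/EI and f₁₂ = f₂₁ = 0.75/EI.
Compatibility — zero rotation at each built-in end:
  1.5 M_A + 0.75 M_B = 157.7
  0.75 M_A + 1.5 M_B = 141.2
Solving the pair gives M_A = 77.41 kN·m and M_B = 55.44 kN·m (hogging).

M_A = 77.41 kN·m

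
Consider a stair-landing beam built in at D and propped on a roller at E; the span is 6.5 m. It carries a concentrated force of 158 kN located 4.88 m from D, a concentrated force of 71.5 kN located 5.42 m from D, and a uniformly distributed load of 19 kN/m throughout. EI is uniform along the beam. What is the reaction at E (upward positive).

R_E = 200.3 kN

Remove the prop at E; the released (primary) structure is a cantilever built in at D.
Primary-structure tip deflection at E by superposition:
  point load 158 at a = 4.88: Pa²(3L − a)/(6EI) = 9168/EI
  point load 71.5 at a = 5.42: Pa²(3L − a)/(6EI) = 4929/EI
  UDL 19: wL⁴/(8EI) = 4240/EI
  δ_0 = 18337/EI
Flexibility coefficient — unit upward force at E: δ_{EE} = L³/(3EI) = 91.54/EI.
The prop prevents deflection at E: R_E = δ_0/δ_{EE} = 18337/91.54 = 200.3 kN.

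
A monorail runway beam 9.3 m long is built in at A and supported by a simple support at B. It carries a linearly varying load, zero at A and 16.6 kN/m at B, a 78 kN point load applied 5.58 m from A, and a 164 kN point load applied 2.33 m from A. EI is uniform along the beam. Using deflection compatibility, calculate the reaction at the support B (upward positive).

Take the reaction at B as the redundant and release it; the primary structure is a cantilever fixed at A.
Downward deflection at the released point B due to the loads:
  triangular load, peak 16.6 at the free end: 11w₀L⁴/(120EI) = 11383/EI
  point load 78 at a = 5.58: Pa²(3L − a)/(6EI) = 9035/EI
  point load 164 at a = 2.33: Pa²(3L − a)/(6EI) = 3794/EI
  δ_0 = 24212/EI
Tip deflection under a unit load at B: L³/(3EI) = 268.1/EI.
The prop prevents deflection at B: R_B = δ_0/δ_{BB} = 24212/268.1 = 90.3 kN.

R_B = 90.3 kN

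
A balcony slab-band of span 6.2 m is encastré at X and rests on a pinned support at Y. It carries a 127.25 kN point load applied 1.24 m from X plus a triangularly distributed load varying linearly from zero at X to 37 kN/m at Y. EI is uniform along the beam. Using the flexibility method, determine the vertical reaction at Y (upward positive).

R_Y = 70.21 kN

Remove the prop at Y; the released (primary) structure is a cantilever built in at X.
Downward deflection at the released point Y due to the loads:
  point load 127.25 at a = 1.24: Pa²(3L − a)/(6EI) = 566.1/EI
  triangular load, peak 37 at the free end: 11w₀L⁴/(120EI) = 5012/EI
  δ_0 = 5578/EI
Tip deflection under a unit load at Y: L³/(3EI) = 79.44/EI.
The prop prevents deflection at Y: R_Y = δ_0/δ_{YY} = 5578/79.44 = 70.21 kN.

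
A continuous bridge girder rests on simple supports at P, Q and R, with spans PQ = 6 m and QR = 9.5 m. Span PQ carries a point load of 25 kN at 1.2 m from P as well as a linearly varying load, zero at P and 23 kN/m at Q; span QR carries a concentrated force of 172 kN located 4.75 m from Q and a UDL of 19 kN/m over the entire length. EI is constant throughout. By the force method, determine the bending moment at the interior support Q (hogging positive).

M_Q = 346.1 kN·m

Insert a hinge at Q; M_Q is the redundant, and each span becomes simply supported.
Discontinuity in slope at Q on the released structure — sum the simple-span end rotations:
  span PQ: point load 25 at a = 1.2: Pab(L + a)/(6LEI) = 28.8/EI
  span PQ: triangular load, peak 23: w₀L³/(45EI) = 110.4/EI
  span QR: point load 172 at a = 4.75: Pab(L + b)/(6LEI) = 970.2/EI
  span QR: UDL 19: wL³/(24EI) = 678.8/EI
  relative rotation θ_0 = (139.2 + 1649)/EI = 1788/EI
A unit hogging moment at Q produces rotation L₁/(3EI) + L₂/(3EI) = 5.167/EI.
Compatibility: M_Q·(L₁+L₂)/(3EI) = θ_0, giving M_Q = 346.1 kN·m (hogging).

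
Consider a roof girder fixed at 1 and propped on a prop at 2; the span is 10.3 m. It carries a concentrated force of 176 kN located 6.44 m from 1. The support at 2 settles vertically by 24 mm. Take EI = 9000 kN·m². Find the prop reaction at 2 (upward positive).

Remove the prop at 2; the released (primary) structure is a cantilever built in at 1.
Primary-structure tip deflection at 2 by superposition:
  point load 176 at a = 6.44: Pa²(3L − a)/(6EI) = 29757/EI
Flexibility coefficient — unit upward force at 2: δ_{22} = L³/(3EI) = 364.2/EI.
With EI = 9000 kN·m²: δ_0 = 3.3063 m and δ_{22} = 0.040471 m/kN.
Compatibility — the beam at 2 must follow the support down by 0.024 m: δ_0 − R_2·δ_{22} = 0.024, so R_2 = (3.3063 − 0.024)/0.040471 = 81.1 kN.

R_2 = 81.1 kN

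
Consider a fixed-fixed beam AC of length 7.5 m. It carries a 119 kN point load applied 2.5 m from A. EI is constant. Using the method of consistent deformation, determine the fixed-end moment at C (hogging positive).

M_C = 66.11 kN·m

Release both end moments; the primary structure is a simply-supported span AC with redundants M_A and M_C.
On the primary (simply-supported) span, the end slopes from the loading are:
  at A: point load 119 at a = 2.5: Pab(L + b)/(6LEI) = 413.2/EI
  at C: point load 119 at a = 2.5: Pab(L + a)/(6LEI) = 330.6/EI
  θ_A0 = 413.2/EI,  θ_C0 = 330.6/EI
Flexibility coefficients: a unit moment at one end gives L/(3EI) there and L/(6EI) at the far end, so f₁₁ = f₂₂ = 2.5/EI and f₁₂ = f₂₁ = 1.25/EI.
Compatibility — zero rotation at each built-in end:
  2.5 M_A + 1.25 M_C = 413.2
  1.25 M_A + 2.5 M_C = 330.6
Solving the pair gives M_A = 132.2 kN·m and M_C = 66.11 kN·m (hogging).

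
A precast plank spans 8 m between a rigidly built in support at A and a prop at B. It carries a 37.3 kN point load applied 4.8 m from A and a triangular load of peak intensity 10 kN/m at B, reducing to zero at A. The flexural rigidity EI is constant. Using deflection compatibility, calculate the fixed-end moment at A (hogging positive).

Take the reaction at B as the redundant and release it; the primary structure is a cantilever fixed at A.
Downward deflection at the released point B due to the loads:
  point load 37.3 at a = 4.8: Pa²(3L − a)/(6EI) = 2750/EI
  triangular load, peak 10 at the free end: 11w₀L⁴/(120EI) = 3755/EI
  δ_0 = 6505/EI
Flexibility coefficient — unit upward force at B: δ_{BB} = L³/(3EI) = 170.7/EI.
Compatibility at B: δ_0 − R_B·δ_{BB} = 0, so R_B = 6505/170.7 = 38.11 kN.
Moment equilibrium about A: M_A = Σ(load moments about A) − R_B·L = 392.4 − 38.11×8 = 87.46 kN·m.

M_A = 87.46 kN·m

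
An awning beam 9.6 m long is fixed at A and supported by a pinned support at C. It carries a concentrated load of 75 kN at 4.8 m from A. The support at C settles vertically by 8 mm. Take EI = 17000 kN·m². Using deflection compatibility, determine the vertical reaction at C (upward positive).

Release the roller at C. Primary structure: cantilever fixed at A.
Primary-structure tip deflection at C by superposition:
  point load 75 at a = 4.8: Pa²(3L − a)/(6EI) = 6912/EI
Tip deflection under a unit load at C: L³/(3EI) = 294.9/EI.
With EI = 17000 kN·m²: δ_0 = 0.40659 m and δ_{CC} = 0.017348 m/kN.
Compatibility — the beam at C must follow the support down by 0.008 m: δ_0 − R_C·δ_{CC} = 0.008, so R_C = (0.40659 − 0.008)/0.017348 = 22.98 kN.

R_C = 22.98 kN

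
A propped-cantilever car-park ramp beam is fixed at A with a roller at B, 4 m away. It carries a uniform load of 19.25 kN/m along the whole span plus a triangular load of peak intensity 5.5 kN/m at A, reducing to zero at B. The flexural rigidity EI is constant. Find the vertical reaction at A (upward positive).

R_A = 56.92 kN

Take the reaction at B as the redundant and release it; the primary structure is a cantilever fixed at A.
Downward deflection at the released point B due to the loads:
  UDL 19.25: wL⁴/(8EI) = 616/EI
  triangular load, peak 5.5 at the fixed end: w₀L⁴/(30EI) = 46.93/EI
  δ_0 = 662.9/EI
Flexibility coefficient — unit upward force at B: δ_{BB} = L³/(3EI) = 21.33/EI.
Compatibility at B: δ_0 − R_B·δ_{BB} = 0, so R_B = 662.9/21.33 = 31.07 kN.
Vertical equilibrium: R_A = ΣP − R_B = 88 − 31.07 = 56.92 kN.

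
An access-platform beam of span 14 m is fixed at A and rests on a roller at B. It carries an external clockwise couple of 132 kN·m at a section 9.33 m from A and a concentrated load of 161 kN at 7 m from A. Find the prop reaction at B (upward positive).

Take the reaction at B as the redundant and release it; the primary structure is a cantilever fixed at A.
Free-end deflection of the primary structure under the applied loading (downward +):
  clockwise couple 132 at a = 9.33: M₀a(2L − a)/(2EI) = 11497/EI
  point load 161 at a = 7: Pa²(3L − a)/(6EI) = 46019/EI
  δ_0 = 57516/EI
Tip deflection under a unit load at B: L³/(3EI) = 914.7/EI.
The prop prevents deflection at B: R_B = δ_0/δ_{BB} = 57516/914.7 = 62.88 kN.

R_B = 62.88 kN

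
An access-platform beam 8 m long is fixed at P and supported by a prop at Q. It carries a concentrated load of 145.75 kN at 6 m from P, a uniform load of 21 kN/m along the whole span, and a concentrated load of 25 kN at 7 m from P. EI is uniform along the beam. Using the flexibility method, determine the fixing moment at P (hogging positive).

Choose R_Q as the redundant. The primary structure is the cantilever fixed at P.
Free-end deflection of the primary structure under the applied loading (downward +):
  point load 145.75 at a = 6: Pa²(3L − a)/(6EI) = 15741/EI
  UDL 21: wL⁴/(8EI) = 10752/EI
  point load 25 at a = 7: Pa²(3L − a)/(6EI) = 3471/EI
  δ_0 = 29964/EI
Flexibility coefficient — unit upward force at Q: δ_{QQ} = L³/(3EI) = 170.7/EI.
The prop prevents deflection at Q: R_Q = δ_0/δ_{QQ} = 29964/170.7 = 175.6 kN.
Moment equilibrium about P: M_P = Σ(load moments about P) − R_Q·L = 1722 − 175.6×8 = 316.9 kN·m.

M_P = 316.9 kN·m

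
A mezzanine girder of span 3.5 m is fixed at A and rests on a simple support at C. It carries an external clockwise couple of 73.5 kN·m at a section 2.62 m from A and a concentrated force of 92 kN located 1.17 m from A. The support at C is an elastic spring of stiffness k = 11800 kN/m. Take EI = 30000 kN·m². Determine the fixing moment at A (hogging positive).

Release the roller at C. Primary structure: cantilever fixed at A.
Downward deflection at the released point C due to the loads:
  clockwise couple 73.5 at a = 2.62: M₀a(2L − a)/(2EI) = 421.7/EI
  point load 92 at a = 1.17: Pa²(3L − a)/(6EI) = 195.8/EI
  δ_0 = 617.6/EI
Tip deflection under a unit load at C: L³/(3EI) = 14.29/EI.
With EI = 30000 kN·m²: δ_0 = 0.020585 m and δ_{CC} = 0.000476 m/kN.
Compatibility — the spring shortens by R_C/k under the reaction it provides: δ_0 − R_C·δ_{CC} = R_C/k. With 1/k = 0.000085 m/kN, R_C = δ_0 / (δ_{CC} + 1/k) = 0.020585 / (0.000476 + 0.000085) = 36.69 kN.
Moment equilibrium about A: M_A = Σ(load moments about A) − R_C·L = 181.1 − 36.69×3.5 = 52.74 kN·m.

M_A = 52.74 kN·m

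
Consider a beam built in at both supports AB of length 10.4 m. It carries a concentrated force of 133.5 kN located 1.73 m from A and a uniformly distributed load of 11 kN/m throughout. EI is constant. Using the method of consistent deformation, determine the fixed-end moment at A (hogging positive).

Release both end moments; the primary structure is a simply-supported span AB with redundants M_A and M_B.
End rotations of the released simple span under the applied load (×1/EI):
  at A: point load 133.5 at a = 1.73: Pab(L + b)/(6LEI) = 611.9/EI
  at B: point load 133.5 at a = 1.73: Pab(L + a)/(6LEI) = 389.2/EI
  at A: UDL 11: wL³/(24EI) = 515.6/EI
  at B: UDL 11: wL³/(24EI) = 515.6/EI
  θ_A0 = 1128/EI,  θ_B0 = 904.8/EI
Flexibility coefficients: a unit moment at one end gives L/(3EI) there and L/(6EI) at the far end, so f₁₁ = f₂₂ = 3.467/EI and f₁₂ = f₂₁ = 1.733/EI.
Compatibility — zero rotation at each built-in end:
  3.467 M_A + 1.733 M_B = 1128
  1.733 M_A + 3.467 M_B = 904.8
Solving the pair gives M_A = 259.7 kN·m and M_B = 131.2 kN·m (hogging).

M_A = 259.7 kN·m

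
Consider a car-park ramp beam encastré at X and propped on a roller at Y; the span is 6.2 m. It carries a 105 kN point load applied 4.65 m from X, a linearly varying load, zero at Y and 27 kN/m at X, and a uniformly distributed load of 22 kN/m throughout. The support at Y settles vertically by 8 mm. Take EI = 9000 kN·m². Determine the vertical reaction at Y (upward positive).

Take the reaction at Y as the redundant and release it; the primary structure is a cantilever fixed at X.
Deflection at Y on the released cantilever, summing each load's contribution:
  point load 105 at a = 4.65: Pa²(3L − a)/(6EI) = 5279/EI
  triangular load, peak 27 at the fixed end: w₀L⁴/(30EI) = 1330/EI
  UDL 22: wL⁴/(8EI) = 4063/EI
  δ_0 = 10672/EI
Flexibility coefficient — unit upward force at Y: δ_{YY} = L³/(3EI) = 79.44/EI.
With EI = 9000 kN·m²: δ_0 = 1.1858 m and δ_{YY} = 0.008827 m/kN.
Compatibility — the beam at Y must follow the support down by 0.008 m: δ_0 − R_Y·δ_{YY} = 0.008, so R_Y = (1.1858 − 0.008)/0.008827 = 133.4 kN.

R_Y = 133.4 kN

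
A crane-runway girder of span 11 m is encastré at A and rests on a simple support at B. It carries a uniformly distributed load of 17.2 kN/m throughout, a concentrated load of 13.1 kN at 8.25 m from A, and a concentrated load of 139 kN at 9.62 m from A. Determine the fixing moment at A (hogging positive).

Remove the prop at B; the released (primary) structure is a cantilever built in at A.
Free-end deflection of the primary structure under the applied loading (downward +):
  UDL 17.2: wL⁴/(8EI) = 31478/EI
  point load 13.1 at a = 8.25: Pa²(3L − a)/(6EI) = 3678/EI
  point load 139 at a = 9.62: Pa²(3L − a)/(6EI) = 50125/EI
  δ_0 = 85282/EI
Flexibility coefficient — unit upward force at B: δ_{BB} = L³/(3EI) = 443.7/EI.
The prop prevents deflection at B: R_B = δ_0/δ_{BB} = 85282/443.7 = 192.2 kN.
Moment equilibrium about A: M_A = Σ(load moments about A) − R_B·L = 2486 − 192.2×11 = 371.4 kN·m.

M_A = 371.4 kN·m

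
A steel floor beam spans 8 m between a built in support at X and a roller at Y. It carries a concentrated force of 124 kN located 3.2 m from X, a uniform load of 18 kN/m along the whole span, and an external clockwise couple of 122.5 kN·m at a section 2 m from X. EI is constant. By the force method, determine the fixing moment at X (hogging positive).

M_X = 376.6 kN·m

Remove the prop at Y; the released (primary) structure is a cantilever built in at X.
Deflection at Y on the released cantilever, summing each load's contribution:
  point load 124 at a = 3.2: Pa²(3L − a)/(6EI) = 4402/EI
  UDL 18: wL⁴/(8EI) = 9216/EI
  clockwise couple 122.5 at a = 2: M₀a(2L − a)/(2EI) = 1715/EI
  δ_0 = 15333/EI
Tip deflection under a unit load at Y: L³/(3EI) = 170.7/EI.
Compatibility at Y: δ_0 − R_Y·δ_{YY} = 0, so R_Y = 15333/170.7 = 89.84 kN.
Moment equilibrium about X: M_X = Σ(load moments about X) − R_Y·L = 1095 − 89.84×8 = 376.6 kN·m.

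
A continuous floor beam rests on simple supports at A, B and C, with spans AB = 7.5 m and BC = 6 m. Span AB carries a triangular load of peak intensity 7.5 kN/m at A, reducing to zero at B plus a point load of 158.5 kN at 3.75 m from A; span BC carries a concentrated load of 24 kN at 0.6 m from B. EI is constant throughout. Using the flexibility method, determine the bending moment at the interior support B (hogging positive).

Release continuity at B by inserting a hinge; the redundant is the internal moment M_B. The primary structure is two simply-supported spans AB and BC.
End slopes at the hinge B, treating each span as simply supported:
  span AB: triangular load, peak 7.5: 7w₀L³/(360EI) = 61.52/EI
  span AB: point load 158.5 at a = 3.75: Pab(L + a)/(6LEI) = 557.2/EI
  span BC: point load 24 at a = 0.6: Pab(L + b)/(6LEI) = 24.62/EI
  relative rotation θ_0 = (618.8 + 24.62)/EI = 643.4/EI
A unit hogging moment at B produces rotation L₁/(3EI) + L₂/(3EI) = 4.5/EI.
Slope continuity at B: θ_0 = M_B·4.5/EI, so M_B = 643.4/4.5 = 143 kN·m (hogging).

M_B = 143 kN·m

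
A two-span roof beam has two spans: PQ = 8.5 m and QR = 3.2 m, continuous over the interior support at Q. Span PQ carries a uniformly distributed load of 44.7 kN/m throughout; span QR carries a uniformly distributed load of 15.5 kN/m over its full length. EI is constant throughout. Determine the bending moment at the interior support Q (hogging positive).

M_Q = 298.7 kN·m

Insert a hinge at Q; M_Q is the redundant, and each span becomes simply supported.
End slopes at the hinge Q, treating each span as simply supported:
  span PQ: UDL 44.7: wL³/(24EI) = 1144/EI
  span QR: UDL 15.5: wL³/(24EI) = 21.16/EI
  relative rotation θ_0 = (1144 + 21.16)/EI = 1165/EI
A unit hogging moment at Q produces rotation L₁/(3EI) + L₂/(3EI) = 3.9/EI.
Slope continuity at Q: θ_0 = M_Q·3.9/EI, so M_Q = 1165/3.9 = 298.7 kN·m (hogging).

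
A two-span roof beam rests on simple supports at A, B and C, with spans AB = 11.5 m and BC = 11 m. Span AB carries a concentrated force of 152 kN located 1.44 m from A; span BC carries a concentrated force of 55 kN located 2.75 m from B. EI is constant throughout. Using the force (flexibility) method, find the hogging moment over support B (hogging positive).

M_B = 103.6 kN·m

Release continuity at B by inserting a hinge; the redundant is the internal moment M_B. The primary structure is two simply-supported spans AB and BC.
Rotations at B on the released spans (each span's end-slope, ×1/EI):
  span AB: point load 152 at a = 1.44: Pab(L + a)/(6LEI) = 412.9/EI
  span BC: point load 55 at a = 2.75: Pab(L + b)/(6LEI) = 363.9/EI
  relative rotation θ_0 = (412.9 + 363.9)/EI = 776.9/EI
A unit hogging moment at B produces rotation L₁/(3EI) + L₂/(3EI) = 7.5/EI.
Slope continuity at B: θ_0 = M_B·7.5/EI, so M_B = 776.9/7.5 = 103.6 kN·m (hogging).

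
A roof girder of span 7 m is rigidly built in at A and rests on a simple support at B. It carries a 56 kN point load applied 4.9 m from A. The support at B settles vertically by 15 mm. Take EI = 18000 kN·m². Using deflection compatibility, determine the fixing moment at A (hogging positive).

M_A = 70.04 kN·m

Release the roller at B. Primary structure: cantilever fixed at A.
Downward deflection at the released point B due to the loads:
  point load 56 at a = 4.9: Pa²(3L − a)/(6EI) = 3608/EI
Flexibility coefficient — unit upward force at B: δ_{BB} = L³/(3EI) = 114.3/EI.
With EI = 18000 kN·m²: δ_0 = 0.20044 m and δ_{BB} = 0.006352 m/kN.
Compatibility — the beam at B must follow the support down by 0.015 m: δ_0 − R_B·δ_{BB} = 0.015, so R_B = (0.20044 − 0.015)/0.006352 = 29.19 kN.
Moment equilibrium about A: M_A = Σ(load moments about A) − R_B·L = 274.4 − 29.19×7 = 70.04 kN·m.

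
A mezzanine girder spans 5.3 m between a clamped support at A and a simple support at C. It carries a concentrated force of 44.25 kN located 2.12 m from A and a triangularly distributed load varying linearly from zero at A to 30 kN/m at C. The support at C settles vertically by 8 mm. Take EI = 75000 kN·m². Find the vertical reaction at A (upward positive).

Release the roller at C. Primary structure: cantilever fixed at A.
Free-end deflection of the primary structure under the applied loading (downward +):
  point load 44.25 at a = 2.12: Pa²(3L − a)/(6EI) = 456.8/EI
  triangular load, peak 30 at the free end: 11w₀L⁴/(120EI) = 2170/EI
  δ_0 = 2627/EI
Tip deflection under a unit load at C: L³/(3EI) = 49.63/EI.
With EI = 75000 kN·m²: δ_0 = 0.035022 m and δ_{CC} = 0.000662 m/kN.
Compatibility — the beam at C must follow the support down by 0.008 m: δ_0 − R_C·δ_{CC} = 0.008, so R_C = (0.035022 − 0.008)/0.000662 = 40.84 kN.
Vertical equilibrium: R_A = ΣP − R_C = 123.8 − 40.84 = 82.91 kN.

R_A = 82.91 kN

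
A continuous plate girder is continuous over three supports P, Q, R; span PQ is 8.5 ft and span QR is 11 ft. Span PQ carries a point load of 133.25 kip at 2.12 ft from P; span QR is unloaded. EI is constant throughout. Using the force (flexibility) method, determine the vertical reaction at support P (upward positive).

Take M_Q as the redundant. Released structure: two simple spans PQ and QR with a hinge at Q.
Rotations at Q on the released spans (each span's end-slope, ×1/EI):
  span PQ: point load 133.25 at a = 2.12: Pab(L + a)/(6LEI) = 375.3/EI
  relative rotation θ_0 = (375.3 + 0)/EI = 375.3/EI
A unit hogging moment at Q produces rotation L₁/(3EI) + L₂/(3EI) = 6.5/EI.
Compatibility: M_Q·(L₁+L₂)/(3EI) = θ_0, giving M_Q = 57.74 kip·ft (hogging).
Span PQ, ΣM about P with M_Q applied at Q: R_Q^{PQ}·8.5 = 282.5 + 57.74, so R_Q^{PQ} = 40.03 kip and R_P = 133.2 − 40.03 = 93.22 kip.

R_P = 93.22 kip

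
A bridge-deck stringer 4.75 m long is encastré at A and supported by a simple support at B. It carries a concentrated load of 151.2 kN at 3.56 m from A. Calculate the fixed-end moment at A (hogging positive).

Remove the prop at B; the released (primary) structure is a cantilever built in at A.
Primary-structure tip deflection at B by superposition:
  point load 151.2 at a = 3.56: Pa²(3L − a)/(6EI) = 3414/EI
Tip deflection under a unit load at B: L³/(3EI) = 35.72/EI.
The prop prevents deflection at B: R_B = δ_0/δ_{BB} = 3414/35.72 = 95.57 kN.
Moment equilibrium about A: M_A = Σ(load moments about A) − R_B·L = 538.3 − 95.57×4.75 = 84.32 kN·m.

M_A = 84.32 kN·m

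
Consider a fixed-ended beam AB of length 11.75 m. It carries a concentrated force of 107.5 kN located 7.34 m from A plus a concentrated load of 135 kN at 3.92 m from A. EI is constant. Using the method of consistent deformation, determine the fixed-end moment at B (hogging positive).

Take the two fixed-end moments M_A, M_B as redundants; the released structure is the simple span AB.
Simple-span end rotations at A and B under the given loads:
  at A: point load 107.5 at a = 7.34: Pab(L + b)/(6LEI) = 797.6/EI
  at B: point load 107.5 at a = 7.34: Pab(L + a)/(6LEI) = 942.2/EI
  at A: point load 135 at a = 3.92: Pab(L + b)/(6LEI) = 1151/EI
  at B: point load 135 at a = 3.92: Pab(L + a)/(6LEI) = 921/EI
  θ_A0 = 1948/EI,  θ_B0 = 1863/EI
Flexibility coefficients: a unit moment at one end gives L/(3EI) there and L/(6EI) at the far end, so f₁₁ = f₂₂ = 3.917/EI and f₁₂ = f₂₁ = 1.958/EI.
Compatibility — zero rotation at each built-in end:
  3.917 M_A + 1.958 M_B = 1948
  1.958 M_A + 3.917 M_B = 1863
Solving the pair gives M_A = 346.1 kN·m and M_B = 302.6 kN·m (hogging).

M_B = 302.6 kN·m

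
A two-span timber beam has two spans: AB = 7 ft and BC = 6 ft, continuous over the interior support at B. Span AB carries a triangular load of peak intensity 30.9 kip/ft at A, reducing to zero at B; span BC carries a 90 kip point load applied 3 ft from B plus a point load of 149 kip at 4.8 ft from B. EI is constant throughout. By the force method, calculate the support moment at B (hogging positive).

M_B = 133.9 kip·ft

Insert a hinge at B; M_B is the redundant, and each span becomes simply supported.
Rotations at B on the released spans (each span's end-slope, ×1/EI):
  span AB: triangular load, peak 30.9: 7w₀L³/(360EI) = 206.1/EI
  span BC: point load 90 at a = 3: Pab(L + b)/(6LEI) = 202.5/EI
  span BC: point load 149 at a = 4.8: Pab(L + b)/(6LEI) = 171.6/EI
  relative rotation θ_0 = (206.1 + 374.1)/EI = 580.2/EI
A unit hogging moment at B produces rotation L₁/(3EI) + L₂/(3EI) = 4.333/EI.
Slope continuity at B: θ_0 = M_B·4.333/EI, so M_B = 580.2/4.333 = 133.9 kip·ft (hogging).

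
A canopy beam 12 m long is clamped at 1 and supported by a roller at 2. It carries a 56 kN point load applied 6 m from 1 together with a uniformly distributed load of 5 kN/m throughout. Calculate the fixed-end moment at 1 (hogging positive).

M_1 = 216 kN·m

Choose R_2 as the redundant. The primary structure is the cantilever fixed at 1.
Deflection at 2 on the released cantilever, summing each load's contribution:
  point load 56 at a = 6: Pa²(3L − a)/(6EI) = 10080/EI
  UDL 5: wL⁴/(8EI) = 12960/EI
  δ_0 = 23040/EI
Flexibility coefficient — unit upward force at 2: δ_{22} = L³/(3EI) = 576/EI.
The prop prevents deflection at 2: R_2 = δ_0/δ_{22} = 23040/576 = 40 kN.
Moment equilibrium about 1: M_1 = Σ(load moments about 1) − R_2·L = 696 − 40×12 = 216 kN·m.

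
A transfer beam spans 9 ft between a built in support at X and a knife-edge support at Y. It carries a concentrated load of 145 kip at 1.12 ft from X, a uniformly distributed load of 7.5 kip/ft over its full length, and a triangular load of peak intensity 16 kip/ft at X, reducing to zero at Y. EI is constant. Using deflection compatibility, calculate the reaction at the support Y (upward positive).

Remove the prop at Y; the released (primary) structure is a cantilever built in at X.
Downward deflection at the released point Y due to the loads:
  point load 145 at a = 1.12: Pa²(3L − a)/(6EI) = 784.5/EI
  UDL 7.5: wL⁴/(8EI) = 6151/EI
  triangular load, peak 16 at the fixed end: w₀L⁴/(30EI) = 3499/EI
  δ_0 = 10435/EI
Flexibility coefficient — unit upward force at Y: δ_{YY} = L³/(3EI) = 243/EI.
The prop prevents deflection at Y: R_Y = δ_0/δ_{YY} = 10435/243 = 42.94 kip.

R_Y = 42.94 kip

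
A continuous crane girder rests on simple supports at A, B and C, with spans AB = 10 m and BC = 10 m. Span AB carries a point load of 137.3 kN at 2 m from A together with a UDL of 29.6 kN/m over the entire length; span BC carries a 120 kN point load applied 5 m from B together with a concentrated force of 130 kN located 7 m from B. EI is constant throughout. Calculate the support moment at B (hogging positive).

M_B = 452.1 kN·m

Take M_B as the redundant. Released structure: two simple spans AB and BC with a hinge at B.
Rotations at B on the released spans (each span's end-slope, ×1/EI):
  span AB: point load 137.3 at a = 2: Pab(L + a)/(6LEI) = 439.4/EI
  span AB: UDL 29.6: wL³/(24EI) = 1233/EI
  span BC: point load 120 at a = 5: Pab(L + b)/(6LEI) = 750/EI
  span BC: point load 130 at a = 7: Pab(L + b)/(6LEI) = 591.5/EI
  relative rotation θ_0 = (1673 + 1342)/EI = 3014/EI
A unit hogging moment at B produces rotation L₁/(3EI) + L₂/(3EI) = 6.667/EI.
Compatibility: M_B·(L₁+L₂)/(3EI) = θ_0, giving M_B = 452.1 kN·m (hogging).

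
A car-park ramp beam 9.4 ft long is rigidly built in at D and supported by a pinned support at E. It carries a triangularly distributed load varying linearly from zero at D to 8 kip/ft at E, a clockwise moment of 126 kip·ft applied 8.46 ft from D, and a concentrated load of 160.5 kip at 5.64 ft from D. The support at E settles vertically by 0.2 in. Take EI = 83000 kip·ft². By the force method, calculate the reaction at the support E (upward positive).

Choose R_E as the redundant. The primary structure is the cantilever fixed at D.
Primary-structure tip deflection at E by superposition:
  triangular load, peak 8 at the free end: 11w₀L⁴/(120EI) = 5725/EI
  clockwise couple 126 at a = 8.46: M₀a(2L − a)/(2EI) = 5511/EI
  point load 160.5 at a = 5.64: Pa²(3L − a)/(6EI) = 19196/EI
  δ_0 = 30433/EI
Flexibility coefficient — unit upward force at E: δ_{EE} = L³/(3EI) = 276.9/EI.
With EI = 83000 kip·ft²: δ_0 = 0.36666 ft and δ_{EE} = 0.003336 ft/kip.
Compatibility — the beam at E must follow the support down by 0.01667 ft: δ_0 − R_E·δ_{EE} = 0.01667, so R_E = (0.36666 − 0.01667)/0.003336 = 104.9 kip.

R_E = 104.9 kip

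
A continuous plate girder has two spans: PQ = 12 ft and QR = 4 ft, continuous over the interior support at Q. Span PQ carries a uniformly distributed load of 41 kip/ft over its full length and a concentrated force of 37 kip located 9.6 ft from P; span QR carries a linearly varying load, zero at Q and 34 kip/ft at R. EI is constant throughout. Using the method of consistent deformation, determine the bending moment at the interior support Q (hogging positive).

Release continuity at Q by inserting a hinge; the redundant is the internal moment M_Q. The primary structure is two simply-supported spans PQ and QR.
End slopes at the hinge Q, treating each span as simply supported:
  span PQ: UDL 41: wL³/(24EI) = 2952/EI
  span PQ: point load 37 at a = 9.6: Pab(L + a)/(6LEI) = 255.7/EI
  span QR: triangular load, peak 34: 7w₀L³/(360EI) = 42.31/EI
  relative rotation θ_0 = (3208 + 42.31)/EI = 3250/EI
A unit hogging moment at Q produces rotation L₁/(3EI) + L₂/(3EI) = 5.333/EI.
Compatibility: M_Q·(L₁+L₂)/(3EI) = θ_0, giving M_Q = 609.4 kip·ft (hogging).

M_Q = 609.4 kip·ft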